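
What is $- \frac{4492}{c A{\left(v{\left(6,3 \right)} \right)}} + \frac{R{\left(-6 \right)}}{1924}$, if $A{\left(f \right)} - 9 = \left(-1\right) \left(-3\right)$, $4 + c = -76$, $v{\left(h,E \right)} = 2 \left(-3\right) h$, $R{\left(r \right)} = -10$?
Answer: $\frac{539563}{115440} \approx 4.674$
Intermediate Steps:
$v{\left(h,E \right)} = - 6 h$
$c = -80$ ($c = -4 - 76 = -80$)
$A{\left(f \right)} = 12$ ($A{\left(f \right)} = 9 - -3 = 9 + 3 = 12$)
$- \frac{4492}{c A{\left(v{\left(6,3 \right)} \right)}} + \frac{R{\left(-6 \right)}}{1924} = - \frac{4492}{\left(-80\right) 12} - \frac{10}{1924} = - \frac{4492}{-960} - \frac{5}{962} = \left(-4492\right) \left(- \frac{1}{960}\right) - \frac{5}{962} = \frac{1123}{240} - \frac{5}{962} = \frac{539563}{115440}$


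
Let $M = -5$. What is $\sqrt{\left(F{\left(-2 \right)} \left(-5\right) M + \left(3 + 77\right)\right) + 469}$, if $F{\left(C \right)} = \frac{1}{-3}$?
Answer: $\frac{\sqrt{4866}}{3} \approx 23.252$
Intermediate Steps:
$F{\left(C \right)} = - \frac{1}{3}$
$\sqrt{\left(F{\left(-2 \right)} \left(-5\right) M + \left(3 + 77\right)\right) + 469} = \sqrt{\left(\left(- \frac{1}{3}\right) \left(-5\right) \left(-5\right) + \left(3 + 77\right)\right) + 469} = \sqrt{\left(\frac{5}{3} \left(-5\right) + 80\right) + 469} = \sqrt{\left(- \frac{25}{3} + 80\right) + 469} = \sqrt{\frac{215}{3} + 469} = \sqrt{\frac{1622}{3}} = \frac{\sqrt{4866}}{3}$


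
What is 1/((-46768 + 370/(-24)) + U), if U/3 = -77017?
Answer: -12/3334013 ≈ -3.5993e-6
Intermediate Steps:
U = -231051 (U = 3*(-77017) = -231051)
1/((-46768 + 370/(-24)) + U) = 1/((-46768 + 370/(-24)) - 231051) = 1/((-46768 + 370*(-1/24)) - 231051) = 1/((-46768 - 185/12) - 231051) = 1/(-561401/12 - 231051) = 1/(-3334013/12) = -12/3334013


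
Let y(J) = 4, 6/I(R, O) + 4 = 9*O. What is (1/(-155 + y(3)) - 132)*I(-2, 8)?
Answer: -59799/5134 ≈ -11.648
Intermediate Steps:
I(R, O) = 6/(-4 + 9*O)
(1/(-155 + y(3)) - 132)*I(-2, 8) = (1/(-155 + 4) - 132)*(6/(-4 + 9*8)) = (1/(-151) - 132)*(6/(-4 + 72)) = (-1/151 - 132)*(6/68) = -119598/(151*68) = -19933/151*3/34 = -59799/5134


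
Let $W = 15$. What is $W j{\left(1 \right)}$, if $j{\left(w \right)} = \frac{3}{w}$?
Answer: $45$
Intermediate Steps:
$W j{\left(1 \right)} = 15 \cdot \frac{3}{1} = 15 \cdot 3 \cdot 1 = 15 \cdot 3 = 45$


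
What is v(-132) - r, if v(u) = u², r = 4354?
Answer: 13070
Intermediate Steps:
v(-132) - r = (-132)² - 1*4354 = 17424 - 4354 = 13070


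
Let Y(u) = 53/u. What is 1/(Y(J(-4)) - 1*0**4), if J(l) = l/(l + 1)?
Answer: 4/159 ≈ 0.025157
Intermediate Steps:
J(l) = l/(1 + l)
1/(Y(J(-4)) - 1*0**4) = 1/(53/((-4/(1 - 4))) - 1*0**4) = 1/(53/((-4/(-3))) - 1*0) = 1/(53/((-4*(-1/3))) + 0) = 1/(53/(4/3) + 0) = 1/(53*(3/4) + 0) = 1/(159/4 + 0) = 1/(159/4) = 4/159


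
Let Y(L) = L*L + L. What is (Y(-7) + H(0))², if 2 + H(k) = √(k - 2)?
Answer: 1598 + 80*I*√2 ≈ 1598.0 + 113.14*I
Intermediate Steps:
H(k) = -2 + √(-2 + k) (H(k) = -2 + √(k - 2) = -2 + √(-2 + k))
Y(L) = L + L² (Y(L) = L² + L = L + L²)
(Y(-7) + H(0))² = (-7*(1 - 7) + (-2 + √(-2 + 0)))² = (-7*(-6) + (-2 + √(-2)))² = (42 + (-2 + I*√2))² = (40 + I*√2)²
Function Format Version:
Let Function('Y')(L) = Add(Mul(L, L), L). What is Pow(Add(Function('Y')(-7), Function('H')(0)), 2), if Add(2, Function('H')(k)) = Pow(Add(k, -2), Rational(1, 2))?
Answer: Add(1598, Mul(80, I, Pow(2, Rational(1, 2)))) ≈ Add(1598.0, Mul(113.14, I))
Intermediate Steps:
Function('H')(k) = Add(-2, Pow(Add(-2, k), Rational(1, 2))) (Function('H')(k) = Add(-2, Pow(Add(k, -2), Rational(1, 2))) = Add(-2, Pow(Add(-2, k), Rational(1, 2))))
Function('Y')(L) = Add(L, Pow(L, 2)) (Function('Y')(L) = Add(Pow(L, 2), L) = Add(L, Pow(L, 2)))
Pow(Add(Function('Y')(-7), Function('H')(0)), 2) = Pow(Add(Mul(-7, Add(1, -7)), Add(-2, Pow(Add(-2, 0), Rational(1, 2)))), 2) = Pow(Add(Mul(-7, -6), Add(-2, Pow(-2, Rational(1, 2)))), 2) = Pow(Add(42, Add(-2, Mul(I, Pow(2, Rational(1, 2))))), 2) = Pow(Add(40, Mul(I, Pow(2, Rational(1, 2)))), 2)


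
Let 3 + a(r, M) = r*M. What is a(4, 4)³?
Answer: 2197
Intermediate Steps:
a(r, M) = -3 + M*r (a(r, M) = -3 + r*M = -3 + M*r)
a(4, 4)³ = (-3 + 4*4)³ = (-3 + 16)³ = 13³ = 2197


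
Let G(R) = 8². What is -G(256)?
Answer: -64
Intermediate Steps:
G(R) = 64
-G(256) = -1*64 = -64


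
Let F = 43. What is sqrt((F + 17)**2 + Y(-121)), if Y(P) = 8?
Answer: 2*sqrt(902) ≈ 60.067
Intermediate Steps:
sqrt((F + 17)**2 + Y(-121)) = sqrt((43 + 17)**2 + 8) = sqrt(60**2 + 8) = sqrt(3600 + 8) = sqrt(3608) = 2*sqrt(902)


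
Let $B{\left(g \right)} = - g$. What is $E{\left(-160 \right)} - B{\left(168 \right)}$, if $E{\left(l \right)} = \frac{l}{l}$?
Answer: $169$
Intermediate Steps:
$E{\left(l \right)} = 1$
$E{\left(-160 \right)} - B{\left(168 \right)} = 1 - \left(-1\right) 168 = 1 - -168 = 1 + 168 = 169$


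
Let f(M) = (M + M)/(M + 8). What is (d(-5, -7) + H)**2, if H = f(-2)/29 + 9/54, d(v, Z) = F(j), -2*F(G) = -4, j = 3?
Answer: 139129/30276 ≈ 4.5954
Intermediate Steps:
f(M) = 2*M/(8 + M) (f(M) = (2*M)/(8 + M) = 2*M/(8 + M))
F(G) = 2 (F(G) = -1/2*(-4) = 2)
d(v, Z) = 2
H = 25/174 (H = (2*(-2)/(8 - 2))/29 + 9/54 = (2*(-2)/6)*(1/29) + 9*(1/54) = (2*(-2)*(1/6))*(1/29) + 1/6 = -2/3*1/29 + 1/6 = -2/87 + 1/6 = 25/174 ≈ 0.14368)
(d(-5, -7) + H)**2 = (2 + 25/174)**2 = (373/174)**2 = 139129/30276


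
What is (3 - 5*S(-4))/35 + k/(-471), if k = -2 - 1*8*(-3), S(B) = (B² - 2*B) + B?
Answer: -46457/16485 ≈ -2.8181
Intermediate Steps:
S(B) = B² - B
k = 22 (k = -2 - 8*(-3) = -2 + 24 = 22)
(3 - 5*S(-4))/35 + k/(-471) = (3 - (-20)*(-1 - 4))/35 + 22/(-471) = (3 - (-20)*(-5))*(1/35) + 22*(-1/471) = (3 - 5*20)*(1/35) - 22/471 = (3 - 100)*(1/35) - 22/471 = -97*1/35 - 22/471 = -97/35 - 22/471 = -46457/16485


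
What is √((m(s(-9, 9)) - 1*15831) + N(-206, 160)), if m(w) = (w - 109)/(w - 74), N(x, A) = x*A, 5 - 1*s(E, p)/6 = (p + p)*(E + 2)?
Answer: 3*I*√687050630/356 ≈ 220.88*I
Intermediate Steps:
s(E, p) = 30 - 12*p*(2 + E) (s(E, p) = 30 - 6*(p + p)*(E + 2) = 30 - 6*2*p*(2 + E) = 30 - 12*p*(2 + E))
N(x, A) = A*x
m(w) = (-109 + w)/(-74 + w)
√((m(s(-9, 9)) - 1*15831) + N(-206, 160)) = √(((-109 + (30 - 24*9 - 12*(-9)*9))/(-74 + (30 - 24*9 - 12*(-9)*9)) - 1*15831) + 160*(-206)) = √(((-109 + (30 - 216 + 972))/(-74 + (30 - 216 + 972)) - 15831) - 32960) = √(((-109 + 786)/(-74 + 786) - 15831) - 32960) = √((677/712 - 15831) - 32960) = √(-11270995/712 - 32960) = √(-34738515/712) = 3*I*√687050630/356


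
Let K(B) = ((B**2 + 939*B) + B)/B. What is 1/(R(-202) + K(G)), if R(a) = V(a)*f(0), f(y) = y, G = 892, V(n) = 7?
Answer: 1/1832 ≈ 0.00054585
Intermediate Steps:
R(a) = 0 (R(a) = 7*0 = 0)
K(B) = (B**2 + 940*B)/B
1/(R(-202) + K(G)) = 1/(0 + (940 + 892)) = 1/(0 + 1832) = 1/1832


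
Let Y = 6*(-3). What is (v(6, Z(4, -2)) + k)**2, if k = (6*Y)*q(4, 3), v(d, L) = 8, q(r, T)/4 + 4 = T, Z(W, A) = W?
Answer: 193600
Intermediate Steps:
q(r, T) = -16 + 4*T
Y = -18
k = 432 (k = (6*(-18))*(-16 + 4*3) = -108*(-16 + 12) = -108*(-4) = 432)
(v(6, Z(4, -2)) + k)**2 = (8 + 432)**2 = 440**2 = 193600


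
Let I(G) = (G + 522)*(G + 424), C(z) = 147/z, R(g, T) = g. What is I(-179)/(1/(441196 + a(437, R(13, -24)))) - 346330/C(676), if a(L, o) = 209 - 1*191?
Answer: 5450146398950/147 ≈ 3.7076e+10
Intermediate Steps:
a(L, o) = 18 (a(L, o) = 209 - 191 = 18)
I(G) = (424 + G)*(522 + G) (I(G) = (522 + G)*(424 + G) = (424 + G)*(522 + G))
I(-179)/(1/(441196 + a(437, R(13, -24)))) - 346330/C(676) = (221328 + (-179)² + 946*(-179))/(1/(441196 + 18)) - 346330/(147/676) = (221328 + 32041 - 169334)/(1/441214) - 346330/(147*(1/676)) = 84035/(1/441214) - 346330/147/676 = 84035*441214 - 346330*676/147 = 37077418490 - 234119080/147 = 5450146398950/147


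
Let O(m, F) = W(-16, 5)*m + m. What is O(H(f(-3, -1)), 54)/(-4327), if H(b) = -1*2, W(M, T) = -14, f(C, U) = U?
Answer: -26/4327 ≈ -0.0060088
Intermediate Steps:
H(b) = -2
O(m, F) = -13*m (O(m, F) = -14*m + m = -13*m)
O(H(f(-3, -1)), 54)/(-4327) = -13*(-2)/(-4327) = 26*(-1/4327) = -26/4327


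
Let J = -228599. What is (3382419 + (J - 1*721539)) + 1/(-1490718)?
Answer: 3625845067757/1490718 ≈ 2.4323e+6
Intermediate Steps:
(3382419 + (J - 1*721539)) + 1/(-1490718) = (3382419 + (-228599 - 1*721539)) + 1/(-1490718) = (3382419 + (-228599 - 721539)) - 1/1490718 = (3382419 - 950138) - 1/1490718 = 2432281 - 1/1490718 = 3625845067757/1490718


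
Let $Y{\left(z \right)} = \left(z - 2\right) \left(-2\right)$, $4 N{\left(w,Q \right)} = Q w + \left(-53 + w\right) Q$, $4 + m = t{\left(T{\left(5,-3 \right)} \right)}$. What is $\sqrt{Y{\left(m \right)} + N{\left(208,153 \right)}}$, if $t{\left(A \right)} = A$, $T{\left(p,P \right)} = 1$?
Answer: $\frac{\sqrt{55579}}{2} \approx 117.88$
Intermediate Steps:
$m = -3$ ($m = -4 + 1 = -3$)
$N{\left(w,Q \right)} = \frac{Q w}{4} + \frac{Q \left(-53 + w\right)}{4}$ ($N{\left(w,Q \right)} = \frac{Q w + \left(-53 + w\right) Q}{4} = \frac{Q w + Q \left(-53 + w\right)}{4} = \frac{Q w}{4} + \frac{Q \left(-53 + w\right)}{4}$)
$Y{\left(z \right)} = 4 - 2 z$ ($Y{\left(z \right)} = \left(-2 + z\right) \left(-2\right) = 4 - 2 z$)
$\sqrt{Y{\left(m \right)} + N{\left(208,153 \right)}} = \sqrt{\left(4 - -6\right) + \frac{1}{4} \cdot 153 \left(-53 + 2 \cdot 208\right)} = \sqrt{\left(4 + 6\right) + \frac{1}{4} \cdot 153 \left(-53 + 416\right)} = \sqrt{10 + \frac{1}{4} \cdot 153 \cdot 363} = \sqrt{10 + \frac{55539}{4}} = \sqrt{\frac{55579}{4}} = \frac{\sqrt{55579}}{2}$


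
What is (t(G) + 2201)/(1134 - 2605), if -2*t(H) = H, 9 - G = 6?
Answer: -4399/2942 ≈ -1.4952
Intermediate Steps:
G = 3 (G = 9 - 1*6 = 9 - 6 = 3)
t(H) = -H/2
(t(G) + 2201)/(1134 - 2605) = (-½*3 + 2201)/(1134 - 2605) = (-3/2 + 2201)/(-1471) = (4399/2)*(-1/1471) = -4399/2942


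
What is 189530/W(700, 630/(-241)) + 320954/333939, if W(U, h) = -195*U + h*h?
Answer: -37720571725129/88245157305480 ≈ -0.42745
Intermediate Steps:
W(U, h) = h**2 - 195*U (W(U, h) = -195*U + h**2 = h**2 - 195*U)
189530/W(700, 630/(-241)) + 320954/333939 = 189530/((630/(-241))**2 - 195*700) + 320954/333939 = 189530/((630*(-1/241))**2 - 136500) + 320954*(1/333939) = 189530/((-630/241)**2 - 136500) + 320954/333939 = 189530/(396900/58081 - 136500) + 320954/333939 = 189530/(-7927659600/58081) + 320954/333939 = 189530*(-58081/7927659600) + 320954/333939 = -1100809193/792765960 + 320954/333939 = -37720571725129/88245157305480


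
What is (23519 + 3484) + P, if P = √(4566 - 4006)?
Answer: 27003 + 4*√35 ≈ 27027.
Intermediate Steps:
P = 4*√35 (P = √560 = 4*√35 ≈ 23.664)
(23519 + 3484) + P = (23519 + 3484) + 4*√35 = 27003 + 4*√35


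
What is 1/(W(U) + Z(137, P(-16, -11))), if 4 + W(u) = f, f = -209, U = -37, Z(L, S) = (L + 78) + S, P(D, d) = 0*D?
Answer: 1/2 ≈ 0.50000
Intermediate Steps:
P(D, d) = 0
Z(L, S) = 78 + L + S (Z(L, S) = (78 + L) + S = 78 + L + S)
W(u) = -213 (W(u) = -4 - 209 = -213)
1/(W(U) + Z(137, P(-16, -11))) = 1/(-213 + (78 + 137 + 0)) = 1/(-213 + 215) = 1/2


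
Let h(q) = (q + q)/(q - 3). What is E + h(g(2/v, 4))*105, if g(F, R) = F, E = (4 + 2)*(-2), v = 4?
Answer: -54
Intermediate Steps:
E = -12 (E = 6*(-2) = -12)
h(q) = 2*q/(-3 + q) (h(q) = (2*q)/(-3 + q) = 2*q/(-3 + q))
E + h(g(2/v, 4))*105 = -12 + (2*(2/4)/(-3 + 2/4))*105 = -12 + (2*(2*(¼))/(-3 + 2*(¼)))*105 = -12 + (2*(½)/(-3 + ½))*105 = -12 + (2*(½)/(-5/2))*105 = -12 + (2*(½)*(-⅖))*105 = -12 - ⅖*105 = -12 - 42 = -54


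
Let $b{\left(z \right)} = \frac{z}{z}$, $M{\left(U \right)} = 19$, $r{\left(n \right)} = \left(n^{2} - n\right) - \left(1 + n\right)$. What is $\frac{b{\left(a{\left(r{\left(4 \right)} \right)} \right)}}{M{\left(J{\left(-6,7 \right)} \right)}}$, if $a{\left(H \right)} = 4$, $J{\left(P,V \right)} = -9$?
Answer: $\frac{1}{19} \approx 0.052632$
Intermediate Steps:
$r{\left(n \right)} = -1 + n^{2} - 2 n$
$b{\left(z \right)} = 1$
$\frac{b{\left(a{\left(r{\left(4 \right)} \right)} \right)}}{M{\left(J{\left(-6,7 \right)} \right)}} = 1 \cdot \frac{1}{19} = \frac{1}{19}$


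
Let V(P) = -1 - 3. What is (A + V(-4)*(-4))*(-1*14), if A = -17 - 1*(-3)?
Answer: -28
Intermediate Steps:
V(P) = -4
A = -14 (A = -17 + 3 = -14)
(A + V(-4)*(-4))*(-1*14) = (-14 - 4*(-4))*(-1*14) = (-14 + 16)*(-14) = 2*(-14) = -28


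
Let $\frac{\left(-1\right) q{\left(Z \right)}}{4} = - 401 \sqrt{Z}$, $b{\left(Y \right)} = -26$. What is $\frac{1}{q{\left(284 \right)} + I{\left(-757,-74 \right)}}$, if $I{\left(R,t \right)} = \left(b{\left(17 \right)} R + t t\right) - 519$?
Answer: $- \frac{24639}{123599423} + \frac{3208 \sqrt{71}}{123599423} \approx 1.9354 \cdot 10^{-5}$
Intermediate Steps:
$q{\left(Z \right)} = 1604 \sqrt{Z}$ ($q{\left(Z \right)} = - 4 \left(- 401 \sqrt{Z}\right) = 1604 \sqrt{Z}$)
$I{\left(R,t \right)} = -519 + t^{2} - 26 R$ ($I{\left(R,t \right)} = \left(- 26 R + t t\right) - 519 = \left(- 26 R + t^{2}\right) - 519 = \left(t^{2} - 26 R\right) - 519 = -519 + t^{2} - 26 R$)
$\frac{1}{q{\left(284 \right)} + I{\left(-757,-74 \right)}} = \frac{1}{1604 \sqrt{284} - \left(-19163 - 5476\right)} = \frac{1}{1604 \cdot 2 \sqrt{71} + \left(-519 + 5476 + 19682\right)} = \frac{1}{3208 \sqrt{71} + 24639} = \frac{1}{24639 + 3208 \sqrt{71}}$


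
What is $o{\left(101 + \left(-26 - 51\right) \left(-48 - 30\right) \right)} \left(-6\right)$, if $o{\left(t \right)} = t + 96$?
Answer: $-37218$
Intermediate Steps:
$o{\left(t \right)} = 96 + t$
$o{\left(101 + \left(-26 - 51\right) \left(-48 - 30\right) \right)} \left(-6\right) = \left(96 + \left(101 + \left(-26 - 51\right) \left(-48 - 30\right)\right)\right) \left(-6\right) = \left(96 + \left(101 - -6006\right)\right) \left(-6\right) = \left(96 + \left(101 + 6006\right)\right) \left(-6\right) = \left(96 + 6107\right) \left(-6\right) = 6203 \left(-6\right) = -37218$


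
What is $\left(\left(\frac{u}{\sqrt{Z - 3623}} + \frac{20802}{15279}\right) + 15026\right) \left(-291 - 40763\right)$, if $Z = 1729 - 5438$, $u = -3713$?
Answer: $- \frac{3142041287008}{5093} - \frac{124741 i \sqrt{1833}}{3} \approx -6.1693 \cdot 10^{8} - 1.7802 \cdot 10^{6} i$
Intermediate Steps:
$Z = -3709$ ($Z = 1729 - 5438 = -3709$)
$\left(\left(\frac{u}{\sqrt{Z - 3623}} + \frac{20802}{15279}\right) + 15026\right) \left(-291 - 40763\right) = \left(\left(- \frac{3713}{\sqrt{-3709 - 3623}} + \frac{20802}{15279}\right) + 15026\right) \left(-291 - 40763\right) = \left(\left(- \frac{3713}{\sqrt{-7332}} + 20802 \cdot \frac{1}{15279}\right) + 15026\right) \left(-41054\right) = \left(\left(- \frac{3713}{2 i \sqrt{1833}} + \frac{6934}{5093}\right) + 15026\right) \left(-41054\right) = \left(\left(- 3713 \left(- \frac{i \sqrt{1833}}{3666}\right) + \frac{6934}{5093}\right) + 15026\right) \left(-41054\right) = \left(\left(\frac{79 i \sqrt{1833}}{78} + \frac{6934}{5093}\right) + 15026\right) \left(-41054\right) = \left(\left(\frac{6934}{5093} + \frac{79 i \sqrt{1833}}{78}\right) + 15026\right) \left(-41054\right) = \left(\frac{76534352}{5093} + \frac{79 i \sqrt{1833}}{78}\right) \left(-41054\right) = - \frac{3142041287008}{5093} - \frac{124741 i \sqrt{1833}}{3}$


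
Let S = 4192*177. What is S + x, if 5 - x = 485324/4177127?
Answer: 3099381800279/4177127 ≈ 7.4199e+5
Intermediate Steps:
x = 20400311/4177127 (x = 5 - 485324/4177127 = 20400311/4177127 ≈ 4.8838)
S = 741984
S + x = 741984 + 20400311/4177127 = 3099381800279/4177127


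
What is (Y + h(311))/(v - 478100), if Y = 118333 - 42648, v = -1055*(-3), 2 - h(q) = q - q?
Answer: -75687/474935 ≈ -0.15936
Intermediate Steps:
h(q) = 2 (h(q) = 2 - (q - q) = 2 - 1*0 = 2 + 0 = 2)
v = 3165
Y = 75685
(Y + h(311))/(v - 478100) = (75685 + 2)/(3165 - 478100) = 75687/(-474935) = 75687*(-1/474935) = -75687/474935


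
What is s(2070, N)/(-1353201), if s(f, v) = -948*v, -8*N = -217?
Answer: 17143/902134 ≈ 0.019003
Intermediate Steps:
N = 217/8 (N = -⅛*(-217) = 217/8 ≈ 27.125)
s(2070, N)/(-1353201) = -948*217/8/(-1353201) = -51429/2*(-1/1353201) = 17143/902134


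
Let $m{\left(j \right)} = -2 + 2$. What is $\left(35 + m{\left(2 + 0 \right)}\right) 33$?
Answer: $1155$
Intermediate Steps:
$m{\left(j \right)} = 0$
$\left(35 + m{\left(2 + 0 \right)}\right) 33 = \left(35 + 0\right) 33 = 35 \cdot 33 = 1155$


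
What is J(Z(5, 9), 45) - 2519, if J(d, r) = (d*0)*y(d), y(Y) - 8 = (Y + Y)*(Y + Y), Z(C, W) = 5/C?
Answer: -2519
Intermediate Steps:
y(Y) = 8 + 4*Y² (y(Y) = 8 + (Y + Y)*(Y + Y) = 8 + (2*Y)*(2*Y) = 8 + 4*Y²)
J(d, r) = 0 (J(d, r) = (d*0)*(8 + 4*d²) = 0*(8 + 4*d²) = 0)
J(Z(5, 9), 45) - 2519 = 0 - 2519 = -2519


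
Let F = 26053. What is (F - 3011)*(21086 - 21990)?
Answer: -20829968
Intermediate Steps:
(F - 3011)*(21086 - 21990) = (26053 - 3011)*(21086 - 21990) = 23042*(-904) = -20829968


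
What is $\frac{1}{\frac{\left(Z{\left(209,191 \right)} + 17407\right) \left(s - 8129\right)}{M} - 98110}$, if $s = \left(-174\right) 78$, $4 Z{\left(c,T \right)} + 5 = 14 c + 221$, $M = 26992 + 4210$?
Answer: $- \frac{62404}{6912047325} \approx -9.0283 \cdot 10^{-6}$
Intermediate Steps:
$M = 31202$
$Z{\left(c,T \right)} = 54 + \frac{7 c}{2}$ ($Z{\left(c,T \right)} = - \frac{5}{4} + \frac{14 c + 221}{4} = - \frac{5}{4} + \frac{221 + 14 c}{4} = - \frac{5}{4} + \left(\frac{221}{4} + \frac{7 c}{2}\right) = 54 + \frac{7 c}{2}$)
$s = -13572$
$\frac{1}{\frac{\left(Z{\left(209,191 \right)} + 17407\right) \left(s - 8129\right)}{M} - 98110} = \frac{1}{\frac{\left(\left(54 + \frac{7}{2} \cdot 209\right) + 17407\right) \left(-13572 - 8129\right)}{31202} - 98110} = \frac{1}{\left(\left(54 + \frac{1463}{2}\right) + 17407\right) \left(-21701\right) \frac{1}{31202} - 98110} = \frac{1}{\left(\frac{1571}{2} + 17407\right) \left(-21701\right) \frac{1}{31202} - 98110} = \frac{1}{\frac{36385}{2} \left(-21701\right) \frac{1}{31202} - 98110} = \frac{1}{\left(- \frac{789590885}{2}\right) \frac{1}{31202} - 98110} = \frac{1}{- \frac{789590885}{62404} - 98110} = \frac{1}{- \frac{6912047325}{62404}} = - \frac{62404}{6912047325}$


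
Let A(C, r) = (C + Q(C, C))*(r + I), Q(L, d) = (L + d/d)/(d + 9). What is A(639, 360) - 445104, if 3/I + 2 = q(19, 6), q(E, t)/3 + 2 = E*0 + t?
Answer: -57919441/270 ≈ -2.1452e+5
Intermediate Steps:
Q(L, d) = (1 + L)/(9 + d) (Q(L, d) = (L + 1)/(9 + d) = (1 + L)/(9 + d))
q(E, t) = -6 + 3*t (q(E, t) = -6 + 3*(E*0 + t) = -6 + 3*(0 + t) = -6 + 3*t)
I = 3/10 (I = 3/(-2 + (-6 + 3*6)) = 3/(-2 + (-6 + 18)) = 3/(-2 + 12) = 3/10 ≈ 0.30000)
A(C, r) = (3/10 + r)*(C + (1 + C)/(9 + C)) (A(C, r) = (C + (1 + C)/(9 + C))*(r + 3/10) = (C + (1 + C)/(9 + C))*(3/10 + r) = (3/10 + r)*(C + (1 + C)/(9 + C)))
A(639, 360) - 445104 = (3 + 3*639 + 10*360*(1 + 639) + 639*(3 + 10*360)*(9 + 639))/(10*(9 + 639)) - 445104 = (1/10)*(3 + 1917 + 10*360*640 + 639*(3 + 3600)*648)/648 - 445104 = (1/10)*(1/648)*(3 + 1917 + 2304000 + 639*3603*648) - 445104 = (1/10)*(1/648)*(3 + 1917 + 2304000 + 1491901416) - 445104 = (1/10)*(1/648)*1494207336 - 445104 = 62258639/270 - 445104 = -57919441/270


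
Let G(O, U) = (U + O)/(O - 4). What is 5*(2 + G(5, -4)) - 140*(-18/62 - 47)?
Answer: 205705/31 ≈ 6635.6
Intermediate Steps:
G(O, U) = (O + U)/(-4 + O)
5*(2 + G(5, -4)) - 140*(-18/62 - 47) = 5*(2 + (5 - 4)/(-4 + 5)) - 140*(-18/62 - 47) = 5*(2 + 1/1) - 140*(-18*1/62 - 47) = 5*(2 + 1*1) - 140*(-9/31 - 47) = 5*(2 + 1) - 140*(-1466/31) = 5*3 + 205240/31 = 15 + 205240/31 = 205705/31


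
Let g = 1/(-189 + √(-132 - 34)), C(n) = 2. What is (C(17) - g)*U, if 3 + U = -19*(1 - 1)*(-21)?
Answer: -215889/35887 - 3*I*√166/35887 ≈ -6.0158 - 0.0010771*I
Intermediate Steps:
g = 1/(-189 + I*√166) (g = 1/(-189 + √(-166)) = 1/(-189 + I*√166) ≈ -0.0052665 - 0.00035902*I)
U = -3 (U = -3 - 19*(1 - 1)*(-21) = -3 - 19*0*(-21) = -3 + 0*(-21) = -3 + 0 = -3)
(C(17) - g)*U = (2 - (-189/35887 - I*√166/35887))*(-3) = (2 + (189/35887 + I*√166/35887))*(-3) = (71963/35887 + I*√166/35887)*(-3) = -215889/35887 - 3*I*√166/35887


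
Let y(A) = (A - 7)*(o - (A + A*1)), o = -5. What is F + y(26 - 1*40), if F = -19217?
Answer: -19700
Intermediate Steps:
y(A) = (-7 + A)*(-5 - 2*A) (y(A) = (A - 7)*(-5 - (A + A*1)) = (-7 + A)*(-5 - (A + A)) = (-7 + A)*(-5 - 2*A))
F + y(26 - 1*40) = -19217 + (35 - 2*(26 - 1*40)**2 + 9*(26 - 1*40)) = -19217 + (35 - 2*(26 - 40)**2 + 9*(26 - 40)) = -19217 + (35 - 2*(-14)**2 + 9*(-14)) = -19217 + (35 - 2*196 - 126) = -19217 + (35 - 392 - 126) = -19217 - 483 = -19700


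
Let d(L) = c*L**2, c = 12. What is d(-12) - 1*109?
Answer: 1619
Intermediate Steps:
d(L) = 12*L**2
d(-12) - 1*109 = 12*(-12)**2 - 1*109 = 12*144 - 109 = 1728 - 109 = 1619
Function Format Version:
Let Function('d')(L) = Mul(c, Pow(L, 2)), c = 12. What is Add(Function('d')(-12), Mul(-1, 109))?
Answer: 1619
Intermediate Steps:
Function('d')(L) = Mul(12, Pow(L, 2))
Add(Function('d')(-12), Mul(-1, 109)) = Add(Mul(12, Pow(-12, 2)), Mul(-1, 109)) = Add(Mul(12, 144), -109) = Add(1728, -109) = 1619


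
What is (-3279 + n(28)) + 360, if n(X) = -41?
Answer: -2960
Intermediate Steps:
(-3279 + n(28)) + 360 = (-3279 - 41) + 360 = -3320 + 360 = -2960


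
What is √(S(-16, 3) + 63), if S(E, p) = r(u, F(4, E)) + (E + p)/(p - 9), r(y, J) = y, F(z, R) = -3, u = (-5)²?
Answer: √3246/6 ≈ 9.4956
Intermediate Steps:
u = 25
S(E, p) = 25 + (E + p)/(-9 + p) (S(E, p) = 25 + (E + p)/(p - 9) = 25 + (E + p)/(-9 + p))
√(S(-16, 3) + 63) = √((-225 - 16 + 26*3)/(-9 + 3) + 63) = √((-225 - 16 + 78)/(-6) + 63) = √(-⅙*(-163) + 63) = √(163/6 + 63) = √(541/6) = √3246/6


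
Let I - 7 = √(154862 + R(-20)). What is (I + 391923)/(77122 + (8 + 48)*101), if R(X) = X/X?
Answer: 195965/41389 + 3*√17207/82778 ≈ 4.7395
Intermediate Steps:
R(X) = 1
I = 7 + 3*√17207 (I = 7 + √(154862 + 1) = 7 + √154863 = 7 + 3*√17207 ≈ 400.53)
(I + 391923)/(77122 + (8 + 48)*101) = ((7 + 3*√17207) + 391923)/(77122 + (8 + 48)*101) = (391930 + 3*√17207)/(77122 + 56*101) = (391930 + 3*√17207)/(77122 + 5656) = (391930 + 3*√17207)/82778 = (391930 + 3*√17207)*(1/82778) = 195965/41389 + 3*√17207/82778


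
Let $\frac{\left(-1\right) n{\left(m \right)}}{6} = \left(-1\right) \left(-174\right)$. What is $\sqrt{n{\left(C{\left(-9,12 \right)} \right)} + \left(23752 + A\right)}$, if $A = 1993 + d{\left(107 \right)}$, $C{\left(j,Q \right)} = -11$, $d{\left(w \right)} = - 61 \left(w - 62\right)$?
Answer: $2 \sqrt{5489} \approx 148.18$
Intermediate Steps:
$d{\left(w \right)} = 3782 - 61 w$ ($d{\left(w \right)} = - 61 \left(-62 + w\right) = 3782 - 61 w$)
$n{\left(m \right)} = -1044$ ($n{\left(m \right)} = - 6 \left(\left(-1\right) \left(-174\right)\right) = \left(-6\right) 174 = -1044$)
$A = -752$ ($A = 1993 + \left(3782 - 6527\right) = 1993 - 2745 = -752$)
$\sqrt{n{\left(C{\left(-9,12 \right)} \right)} + \left(23752 + A\right)} = \sqrt{-1044 + \left(23752 - 752\right)} = \sqrt{-1044 + 23000} = \sqrt{21956} = 2 \sqrt{5489}$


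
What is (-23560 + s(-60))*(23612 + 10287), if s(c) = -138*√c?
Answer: -798660440 - 9356124*I*√15 ≈ -7.9866e+8 - 3.6236e+7*I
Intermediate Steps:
(-23560 + s(-60))*(23612 + 10287) = (-23560 - 276*I*√15)*(23612 + 10287) = (-23560 - 276*I*√15)*33899 = -798660440 - 9356124*I*√15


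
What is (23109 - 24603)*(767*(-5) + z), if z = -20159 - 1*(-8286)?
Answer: 23467752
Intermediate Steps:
z = -11873 (z = -20159 + 8286 = -11873)
(23109 - 24603)*(767*(-5) + z) = (23109 - 24603)*(767*(-5) - 11873) = -1494*(-3835 - 11873) = -1494*(-15708) = 23467752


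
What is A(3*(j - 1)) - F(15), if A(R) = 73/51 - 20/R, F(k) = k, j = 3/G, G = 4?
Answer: 668/51 ≈ 13.098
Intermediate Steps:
j = ¾ (j = 3/4 = 3*(¼) = ¾ ≈ 0.75000)
A(R) = 73/51 - 20/R (A(R) = 73*(1/51) - 20/R = 73/51 - 20/R)
A(3*(j - 1)) - F(15) = (73/51 - 20*1/(3*(¾ - 1))) - 1*15 = (73/51 - 20/(3*(-¼))) - 15 = (73/51 - 20/(-¾)) - 15 = (73/51 - 20*(-4/3)) - 15 = (73/51 + 80/3) - 15 = 1433/51 - 15 = 668/51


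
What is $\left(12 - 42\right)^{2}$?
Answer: $900$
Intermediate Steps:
$\left(12 - 42\right)^{2} = \left(-30\right)^{2} = 900$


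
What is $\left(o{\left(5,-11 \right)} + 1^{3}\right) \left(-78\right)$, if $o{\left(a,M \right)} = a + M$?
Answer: $390$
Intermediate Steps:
$o{\left(a,M \right)} = M + a$
$\left(o{\left(5,-11 \right)} + 1^{3}\right) \left(-78\right) = \left(\left(-11 + 5\right) + 1^{3}\right) \left(-78\right) = \left(-6 + 1\right) \left(-78\right) = \left(-5\right) \left(-78\right) = 390$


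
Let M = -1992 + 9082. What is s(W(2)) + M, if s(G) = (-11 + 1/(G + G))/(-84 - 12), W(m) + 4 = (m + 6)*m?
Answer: 16335623/2304 ≈ 7090.1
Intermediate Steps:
W(m) = -4 + m*(6 + m) (W(m) = -4 + (m + 6)*m = -4 + (6 + m)*m = -4 + m*(6 + m))
s(G) = 11/96 - 1/(192*G) (s(G) = (-11 + 1/(2*G))/(-96) = (-11 + 1/(2*G))*(-1/96) = 11/96 - 1/(192*G))
M = 7090
s(W(2)) + M = (-1 + 22*(-4 + 2² + 6*2))/(192*(-4 + 2² + 6*2)) + 7090 = (-1 + 22*(-4 + 4 + 12))/(192*(-4 + 4 + 12)) + 7090 = (1/192)*(-1 + 22*12)/12 + 7090 = (1/192)*(1/12)*(-1 + 264) + 7090 = (1/192)*(1/12)*263 + 7090 = 263/2304 + 7090 = 16335623/2304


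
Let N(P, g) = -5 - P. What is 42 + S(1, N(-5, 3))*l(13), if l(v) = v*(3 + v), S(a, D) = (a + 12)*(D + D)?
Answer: 42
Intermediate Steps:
S(a, D) = 2*D*(12 + a) (S(a, D) = (12 + a)*(2*D) = 2*D*(12 + a))
42 + S(1, N(-5, 3))*l(13) = 42 + (2*(-5 - 1*(-5))*(12 + 1))*(13*(3 + 13)) = 42 + (2*(-5 + 5)*13)*(13*16) = 42 + (2*0*13)*208 = 42 + 0*208 = 42 + 0 = 42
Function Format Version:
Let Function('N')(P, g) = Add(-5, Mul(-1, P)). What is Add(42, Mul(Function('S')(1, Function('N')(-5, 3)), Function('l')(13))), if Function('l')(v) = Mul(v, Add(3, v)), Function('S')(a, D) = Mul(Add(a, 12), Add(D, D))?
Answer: 42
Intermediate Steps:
Function('S')(a, D) = Mul(2, D, Add(12, a)) (Function('S')(a, D) = Mul(Add(12, a), Mul(2, D)) = Mul(2, D, Add(12, a)))
Add(42, Mul(Function('S')(1, Function('N')(-5, 3)), Function('l')(13))) = Add(42, Mul(Mul(2, Add(-5, Mul(-1, -5)), Add(12, 1)), Mul(13, Add(3, 13)))) = Add(42, Mul(Mul(2, Add(-5, 5), 13), Mul(13, 16))) = Add(42, Mul(Mul(2, 0, 13), 208)) = Add(42, Mul(0, 208)) = Add(42, 0) = 42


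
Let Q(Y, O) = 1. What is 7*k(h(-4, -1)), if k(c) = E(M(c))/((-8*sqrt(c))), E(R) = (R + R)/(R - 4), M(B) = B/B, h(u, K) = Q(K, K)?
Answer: 7/12 ≈ 0.58333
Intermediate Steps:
h(u, K) = 1
M(B) = 1
E(R) = 2*R/(-4 + R) (E(R) = (2*R)/(-4 + R) = 2*R/(-4 + R))
k(c) = 1/(12*sqrt(c)) (k(c) = (2*1/(-4 + 1))/((-8*sqrt(c))) = (2*1/(-3))*(-1/(8*sqrt(c))) = (2*1*(-1/3))*(-1/(8*sqrt(c))) = -(-1)/(12*sqrt(c)) = 1/(12*sqrt(c)))
7*k(h(-4, -1)) = 7*(1/(12*sqrt(1))) = 7*((1/12)*1) = 7*(1/12) = 7/12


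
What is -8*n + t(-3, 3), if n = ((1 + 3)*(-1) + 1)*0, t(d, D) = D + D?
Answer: 6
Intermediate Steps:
t(d, D) = 2*D
n = 0 (n = (4*(-1) + 1)*0 = (-4 + 1)*0 = -3*0 = 0)
-8*n + t(-3, 3) = -8*0 + 2*3 = 0 + 6 = 6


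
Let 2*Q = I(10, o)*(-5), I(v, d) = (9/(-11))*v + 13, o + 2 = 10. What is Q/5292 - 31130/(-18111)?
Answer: 1206493235/702851688 ≈ 1.7166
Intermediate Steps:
o = 8 (o = -2 + 10 = 8)
I(v, d) = 13 - 9*v/11 (I(v, d) = (9*(-1/11))*v + 13 = -9*v/11 + 13 = 13 - 9*v/11)
Q = -265/22 (Q = ((13 - 9/11*10)*(-5))/2 = ((13 - 90/11)*(-5))/2 = ((53/11)*(-5))/2 = (½)*(-265/11) = -265/22 ≈ -12.045)
Q/5292 - 31130/(-18111) = -265/22/5292 - 31130/(-18111) = -265/22*1/5292 - 31130*(-1/18111) = -265/116424 + 31130/18111 = 1206493235/702851688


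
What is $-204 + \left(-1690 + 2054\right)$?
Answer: $160$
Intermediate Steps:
$-204 + \left(-1690 + 2054\right) = -204 + 364 = 160$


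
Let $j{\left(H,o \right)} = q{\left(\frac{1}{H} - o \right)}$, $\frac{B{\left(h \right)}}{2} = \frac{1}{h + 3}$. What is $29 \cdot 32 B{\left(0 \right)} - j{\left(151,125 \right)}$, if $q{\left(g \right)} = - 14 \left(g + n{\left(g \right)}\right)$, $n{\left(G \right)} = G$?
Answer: $- \frac{1305160}{453} \approx -2881.1$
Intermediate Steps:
$q{\left(g \right)} = - 28 g$ ($q{\left(g \right)} = - 14 \left(g + g\right) = - 14 \cdot 2 g = - 28 g$)
$B{\left(h \right)} = \frac{2}{3 + h}$ ($B{\left(h \right)} = \frac{2}{h + 3} = \frac{2}{3 + h}$)
$j{\left(H,o \right)} = - \frac{28}{H} + 28 o$ ($j{\left(H,o \right)} = - 28 \left(\frac{1}{H} - o\right) = - \frac{28}{H} + 28 o$)
$29 \cdot 32 B{\left(0 \right)} - j{\left(151,125 \right)} = 29 \cdot 32 \frac{2}{3 + 0} - \left(- \frac{28}{151} + 28 \cdot 125\right) = 928 \cdot \frac{2}{3} - \left(\left(-28\right) \frac{1}{151} + 3500\right) = 928 \cdot 2 \cdot \frac{1}{3} - \left(- \frac{28}{151} + 3500\right) = 928 \cdot \frac{2}{3} - \frac{528472}{151} = \frac{1856}{3} - \frac{528472}{151} = - \frac{1305160}{453}$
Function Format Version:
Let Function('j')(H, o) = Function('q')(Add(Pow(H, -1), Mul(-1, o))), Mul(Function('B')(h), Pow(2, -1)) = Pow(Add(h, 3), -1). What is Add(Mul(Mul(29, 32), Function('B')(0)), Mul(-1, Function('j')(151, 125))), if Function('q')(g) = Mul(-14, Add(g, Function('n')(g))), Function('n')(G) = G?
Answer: Rational(-1305160, 453) ≈ -2881.1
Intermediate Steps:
Function('q')(g) = Mul(-28, g) (Function('q')(g) = Mul(-14, Add(g, g)) = Mul(-14, Mul(2, g)) = Mul(-28, g))
Function('B')(h) = Mul(2, Pow(Add(3, h), -1)) (Function('B')(h) = Mul(2, Pow(Add(h, 3), -1)) = Mul(2, Pow(Add(3, h), -1)))
Function('j')(H, o) = Add(Mul(-28, Pow(H, -1)), Mul(28, o)) (Function('j')(H, o) = Mul(-28, Add(Pow(H, -1), Mul(-1, o))) = Add(Mul(-28, Pow(H, -1)), Mul(28, o)))
Add(Mul(Mul(29, 32), Function('B')(0)), Mul(-1, Function('j')(151, 125))) = Add(Mul(Mul(29, 32), Mul(2, Pow(Add(3, 0), -1))), Mul(-1, Add(Mul(-28, Pow(151, -1)), Mul(28, 125)))) = Add(Mul(928, Mul(2, Pow(3, -1))), Mul(-1, Add(Mul(-28, Rational(1, 151)), 3500))) = Add(Mul(928, Mul(2, Rational(1, 3))), Mul(-1, Add(Rational(-28, 151), 3500))) = Add(Mul(928, Rational(2, 3)), Mul(-1, Rational(528472, 151))) = Add(Rational(1856, 3), Rational(-528472, 151)) = Rational(-1305160, 453)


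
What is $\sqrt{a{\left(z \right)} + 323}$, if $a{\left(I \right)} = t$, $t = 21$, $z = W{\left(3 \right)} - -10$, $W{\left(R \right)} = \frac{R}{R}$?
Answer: $2 \sqrt{86} \approx 18.547$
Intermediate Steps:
$W{\left(R \right)} = 1$
$z = 11$ ($z = 1 - -10 = 1 + 10 = 11$)
$a{\left(I \right)} = 21$
$\sqrt{a{\left(z \right)} + 323} = \sqrt{21 + 323} = \sqrt{344} = 2 \sqrt{86}$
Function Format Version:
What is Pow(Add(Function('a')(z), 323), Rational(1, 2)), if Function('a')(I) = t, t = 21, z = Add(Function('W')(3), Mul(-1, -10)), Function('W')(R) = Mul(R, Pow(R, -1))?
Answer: Mul(2, Pow(86, Rational(1, 2))) ≈ 18.547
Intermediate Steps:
Function('W')(R) = 1
z = 11 (z = Add(1, Mul(-1, -10)) = Add(1, 10) = 11)
Function('a')(I) = 21
Pow(Add(Function('a')(z), 323), Rational(1, 2)) = Pow(Add(21, 323), Rational(1, 2)) = Pow(344, Rational(1, 2)) = Mul(2, Pow(86, Rational(1, 2)))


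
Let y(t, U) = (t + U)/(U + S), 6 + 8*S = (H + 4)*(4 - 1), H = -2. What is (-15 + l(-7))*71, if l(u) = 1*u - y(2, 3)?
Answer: -5041/3 ≈ -1680.3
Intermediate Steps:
S = 0 (S = -¾ + ((-2 + 4)*(4 - 1))/8 = -¾ + (2*3)/8 = -¾ + (⅛)*6 = -¾ + ¾ = 0)
y(t, U) = (U + t)/U (y(t, U) = (t + U)/(U + 0) = (U + t)/U)
l(u) = -5/3 + u (l(u) = 1*u - (3 + 2)/3 = u - 5/3 = -5/3 + u)
(-15 + l(-7))*71 = (-15 + (-5/3 - 7))*71 = (-15 - 26/3)*71 = -71/3*71 = -5041/3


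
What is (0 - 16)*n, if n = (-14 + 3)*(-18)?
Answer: -3168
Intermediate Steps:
n = 198 (n = -11*(-18) = 198)
(0 - 16)*n = (0 - 16)*198 = -16*198 = -3168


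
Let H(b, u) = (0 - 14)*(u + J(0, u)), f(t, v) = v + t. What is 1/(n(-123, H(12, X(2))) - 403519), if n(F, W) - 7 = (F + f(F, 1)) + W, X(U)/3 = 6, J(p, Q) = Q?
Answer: -1/404261 ≈ -2.4737e-6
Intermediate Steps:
f(t, v) = t + v
X(U) = 18 (X(U) = 3*6 = 18)
H(b, u) = -28*u (H(b, u) = (0 - 14)*(u + u) = -28*u)
n(F, W) = 8 + W + 2*F (n(F, W) = 7 + ((F + (F + 1)) + W) = 7 + ((F + (1 + F)) + W) = 7 + ((1 + 2*F) + W) = 7 + (1 + W + 2*F) = 8 + W + 2*F)
1/(n(-123, H(12, X(2))) - 403519) = 1/((8 - 28*18 + 2*(-123)) - 403519) = 1/((8 - 504 - 246) - 403519) = 1/(-742 - 403519) = 1/(-404261) = -1/404261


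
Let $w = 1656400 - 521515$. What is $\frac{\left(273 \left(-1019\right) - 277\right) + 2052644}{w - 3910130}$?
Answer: $- \frac{354836}{555049} \approx -0.63929$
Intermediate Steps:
$w = 1134885$ ($w = 1656400 - 521515 = 1134885$)
$\frac{\left(273 \left(-1019\right) - 277\right) + 2052644}{w - 3910130} = \frac{\left(273 \left(-1019\right) - 277\right) + 2052644}{1134885 - 3910130} = \frac{\left(-278187 - 277\right) + 2052644}{-2775245} = \left(-278464 + 2052644\right) \left(- \frac{1}{2775245}\right) = 1774180 \left(- \frac{1}{2775245}\right) = - \frac{354836}{555049}$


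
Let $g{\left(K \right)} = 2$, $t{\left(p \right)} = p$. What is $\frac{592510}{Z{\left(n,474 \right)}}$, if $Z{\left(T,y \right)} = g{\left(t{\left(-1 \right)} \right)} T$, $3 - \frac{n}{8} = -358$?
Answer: $\frac{296255}{2888} \approx 102.58$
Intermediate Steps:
$n = 2888$ ($n = 24 - -2864 = 24 + 2864 = 2888$)
$Z{\left(T,y \right)} = 2 T$
$\frac{592510}{Z{\left(n,474 \right)}} = \frac{592510}{2 \cdot 2888} = \frac{592510}{5776} = 592510 \cdot \frac{1}{5776} = \frac{296255}{2888}$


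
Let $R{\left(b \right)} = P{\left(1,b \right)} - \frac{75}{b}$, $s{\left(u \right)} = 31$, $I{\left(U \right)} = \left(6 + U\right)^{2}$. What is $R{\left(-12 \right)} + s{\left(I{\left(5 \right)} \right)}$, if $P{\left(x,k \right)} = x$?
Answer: $\frac{153}{4} \approx 38.25$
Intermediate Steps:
$R{\left(b \right)} = 1 - \frac{75}{b}$
$R{\left(-12 \right)} + s{\left(I{\left(5 \right)} \right)} = \frac{-75 - 12}{-12} + 31 = \left(- \frac{1}{12}\right) \left(-87\right) + 31 = \frac{29}{4} + 31 = \frac{153}{4}$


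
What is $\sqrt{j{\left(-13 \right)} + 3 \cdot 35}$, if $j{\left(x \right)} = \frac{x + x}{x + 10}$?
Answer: $\frac{\sqrt{1023}}{3} \approx 10.661$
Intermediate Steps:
$j{\left(x \right)} = \frac{2 x}{10 + x}$
$\sqrt{j{\left(-13 \right)} + 3 \cdot 35} = \sqrt{2 \left(-13\right) \frac{1}{10 - 13} + 3 \cdot 35} = \sqrt{2 \left(-13\right) \frac{1}{-3} + 105} = \sqrt{2 \left(-13\right) \left(- \frac{1}{3}\right) + 105} = \sqrt{\frac{26}{3} + 105} = \sqrt{\frac{341}{3}} = \frac{\sqrt{1023}}{3}$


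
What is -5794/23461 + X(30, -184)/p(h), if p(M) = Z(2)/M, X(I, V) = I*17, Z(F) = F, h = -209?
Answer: -1250359789/23461 ≈ -53295.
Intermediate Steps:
X(I, V) = 17*I
p(M) = 2/M
-5794/23461 + X(30, -184)/p(h) = -5794/23461 + (17*30)/((2/(-209))) = -5794*1/23461 + 510/((2*(-1/209))) = -5794/23461 + 510/(-2/209) = -5794/23461 + 510*(-209/2) = -5794/23461 - 53295 = -1250359789/23461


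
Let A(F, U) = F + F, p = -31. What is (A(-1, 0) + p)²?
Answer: 1089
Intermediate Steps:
A(F, U) = 2*F
(A(-1, 0) + p)² = (2*(-1) - 31)² = (-2 - 31)² = (-33)² = 1089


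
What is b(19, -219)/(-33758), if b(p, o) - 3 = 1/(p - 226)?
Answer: -310/3493953 ≈ -8.8725e-5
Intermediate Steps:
b(p, o) = 3 + 1/(-226 + p) (b(p, o) = 3 + 1/(p - 226) = 3 + 1/(-226 + p))
b(19, -219)/(-33758) = ((-677 + 3*19)/(-226 + 19))/(-33758) = ((-677 + 57)/(-207))*(-1/33758) = -1/207*(-620)*(-1/33758) = (620/207)*(-1/33758) = -310/3493953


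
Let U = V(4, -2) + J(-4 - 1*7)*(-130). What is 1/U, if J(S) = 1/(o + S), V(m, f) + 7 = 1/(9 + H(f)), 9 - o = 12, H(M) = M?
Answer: 7/17 ≈ 0.41176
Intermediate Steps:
o = -3 (o = 9 - 1*12 = 9 - 12 = -3)
V(m, f) = -7 + 1/(9 + f)
J(S) = 1/(-3 + S)
U = 17/7 (U = (-62 - 7*(-2))/(9 - 2) - 130/(-3 + (-4 - 1*7)) = (-62 + 14)/7 - 130/(-3 + (-4 - 7)) = (⅐)*(-48) - 130/(-3 - 11) = -48/7 - 130/(-14) = -48/7 - 1/14*(-130) = -48/7 + 65/7 = 17/7 ≈ 2.4286)
1/U = 1/(17/7) = 7/17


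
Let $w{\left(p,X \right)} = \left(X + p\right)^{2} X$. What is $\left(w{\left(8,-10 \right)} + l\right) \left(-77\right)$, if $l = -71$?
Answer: $8547$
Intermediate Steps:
$w{\left(p,X \right)} = X \left(X + p\right)^{2}$
$\left(w{\left(8,-10 \right)} + l\right) \left(-77\right) = \left(- 10 \left(-10 + 8\right)^{2} - 71\right) \left(-77\right) = \left(- 10 \left(-2\right)^{2} - 71\right) \left(-77\right) = \left(\left(-10\right) 4 - 71\right) \left(-77\right) = \left(-40 - 71\right) \left(-77\right) = \left(-111\right) \left(-77\right) = 8547$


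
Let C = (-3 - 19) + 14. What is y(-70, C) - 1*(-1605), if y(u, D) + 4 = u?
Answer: 1531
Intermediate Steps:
C = -8 (C = -22 + 14 = -8)
y(u, D) = -4 + u
y(-70, C) - 1*(-1605) = (-4 - 70) - 1*(-1605) = -74 + 1605 = 1531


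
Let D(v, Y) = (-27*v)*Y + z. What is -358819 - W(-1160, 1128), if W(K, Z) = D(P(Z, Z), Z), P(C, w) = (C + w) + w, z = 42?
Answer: 102704243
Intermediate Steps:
P(C, w) = C + 2*w
D(v, Y) = 42 - 27*Y*v (D(v, Y) = (-27*v)*Y + 42 = -27*Y*v + 42 = 42 - 27*Y*v)
W(K, Z) = 42 - 81*Z² (W(K, Z) = 42 - 27*Z*(Z + 2*Z) = 42 - 27*Z*3*Z = 42 - 81*Z²)
-358819 - W(-1160, 1128) = -358819 - (42 - 81*1128²) = -358819 - (42 - 81*1272384) = -358819 - (42 - 103063104) = -358819 - 1*(-103063062) = -358819 + 103063062 = 102704243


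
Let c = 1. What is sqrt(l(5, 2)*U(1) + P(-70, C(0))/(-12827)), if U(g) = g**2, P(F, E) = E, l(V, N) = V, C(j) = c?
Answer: 3*sqrt(91405202)/12827 ≈ 2.2360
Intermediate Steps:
C(j) = 1
sqrt(l(5, 2)*U(1) + P(-70, C(0))/(-12827)) = sqrt(5*1**2 + 1/(-12827)) = sqrt(5*1 + 1*(-1/12827)) = sqrt(5 - 1/12827) = sqrt(64134/12827) = 3*sqrt(91405202)/12827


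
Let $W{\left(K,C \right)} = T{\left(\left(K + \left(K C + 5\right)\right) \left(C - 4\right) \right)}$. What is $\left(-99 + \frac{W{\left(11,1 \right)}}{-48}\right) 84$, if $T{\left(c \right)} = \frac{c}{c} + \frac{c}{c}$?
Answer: $- \frac{16639}{2} \approx -8319.5$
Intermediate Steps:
$T{\left(c \right)} = 2$ ($T{\left(c \right)} = 1 + 1 = 2$)
$W{\left(K,C \right)} = 2$
$\left(-99 + \frac{W{\left(11,1 \right)}}{-48}\right) 84 = \left(-99 + \frac{2}{-48}\right) 84 = \left(-99 + 2 \left(- \frac{1}{48}\right)\right) 84 = \left(-99 - \frac{1}{24}\right) 84 = \left(- \frac{2377}{24}\right) 84 = - \frac{16639}{2}$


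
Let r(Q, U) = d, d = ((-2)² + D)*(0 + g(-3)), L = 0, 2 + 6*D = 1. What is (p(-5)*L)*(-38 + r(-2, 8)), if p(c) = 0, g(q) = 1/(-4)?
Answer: 0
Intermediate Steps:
D = -⅙ (D = -⅓ + (⅙)*1 = -⅓ + ⅙ = -⅙ ≈ -0.16667)
g(q) = -¼
d = -23/24 (d = ((-2)² - ⅙)*(0 - ¼) = (4 - ⅙)*(-¼) = (23/6)*(-¼) = -23/24 ≈ -0.95833)
r(Q, U) = -23/24
(p(-5)*L)*(-38 + r(-2, 8)) = (0*0)*(-38 - 23/24) = 0*(-935/24) = 0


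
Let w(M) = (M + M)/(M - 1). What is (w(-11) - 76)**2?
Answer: 198025/36 ≈ 5500.7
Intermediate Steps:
w(M) = 2*M/(-1 + M) (w(M) = (2*M)/(-1 + M) = 2*M/(-1 + M))
(w(-11) - 76)**2 = (2*(-11)/(-1 - 11) - 76)**2 = (2*(-11)/(-12) - 76)**2 = (2*(-11)*(-1/12) - 76)**2 = (11/6 - 76)**2 = (-445/6)**2 = 198025/36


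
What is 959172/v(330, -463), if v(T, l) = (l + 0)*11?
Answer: -959172/5093 ≈ -188.33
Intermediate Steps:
v(T, l) = 11*l (v(T, l) = l*11 = 11*l)
959172/v(330, -463) = 959172/((11*(-463))) = 959172/(-5093) = 959172*(-1/5093) = -959172/5093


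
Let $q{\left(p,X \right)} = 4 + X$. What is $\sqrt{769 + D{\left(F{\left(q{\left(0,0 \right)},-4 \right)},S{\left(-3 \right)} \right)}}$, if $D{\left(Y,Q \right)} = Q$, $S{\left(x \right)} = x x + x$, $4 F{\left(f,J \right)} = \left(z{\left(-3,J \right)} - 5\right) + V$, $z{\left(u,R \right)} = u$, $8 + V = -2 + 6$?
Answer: $5 \sqrt{31} \approx 27.839$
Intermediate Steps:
$V = -4$ ($V = -8 + \left(-2 + 6\right) = -8 + 4 = -4$)
$F{\left(f,J \right)} = -3$ ($F{\left(f,J \right)} = \frac{\left(-3 - 5\right) - 4}{4} = \frac{-8 - 4}{4} = \frac{1}{4} \left(-12\right) = -3$)
$S{\left(x \right)} = x + x^{2}$ ($S{\left(x \right)} = x^{2} + x = x + x^{2}$)
$\sqrt{769 + D{\left(F{\left(q{\left(0,0 \right)},-4 \right)},S{\left(-3 \right)} \right)}} = \sqrt{769 - 3 \left(1 - 3\right)} = \sqrt{769 - -6} = \sqrt{769 + 6} = \sqrt{775} = 5 \sqrt{31}$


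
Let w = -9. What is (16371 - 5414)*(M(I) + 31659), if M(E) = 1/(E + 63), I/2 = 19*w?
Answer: 96781647020/279 ≈ 3.4689e+8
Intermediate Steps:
I = -342 (I = 2*(19*(-9)) = 2*(-171) = -342)
M(E) = 1/(63 + E)
(16371 - 5414)*(M(I) + 31659) = (16371 - 5414)*(1/(63 - 342) + 31659) = 10957*(1/(-279) + 31659) = 10957*(-1/279 + 31659) = 10957*(8832860/279) = 96781647020/279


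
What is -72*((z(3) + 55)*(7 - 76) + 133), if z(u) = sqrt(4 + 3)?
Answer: 263664 + 4968*sqrt(7) ≈ 2.7681e+5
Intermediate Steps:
z(u) = sqrt(7)
-72*((z(3) + 55)*(7 - 76) + 133) = -72*((sqrt(7) + 55)*(7 - 76) + 133) = -72*((55 + sqrt(7))*(-69) + 133) = -72*((-3795 - 69*sqrt(7)) + 133) = -72*(-3662 - 69*sqrt(7)) = 263664 + 4968*sqrt(7)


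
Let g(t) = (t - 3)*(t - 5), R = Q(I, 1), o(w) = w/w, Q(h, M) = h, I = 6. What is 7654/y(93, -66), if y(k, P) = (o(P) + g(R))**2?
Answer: 3827/8 ≈ 478.38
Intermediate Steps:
o(w) = 1
R = 6
g(t) = (-5 + t)*(-3 + t) (g(t) = (-3 + t)*(-5 + t) = (-5 + t)*(-3 + t))
y(k, P) = 16 (y(k, P) = (1 + (15 + 6**2 - 8*6))**2 = (1 + (15 + 36 - 48))**2 = (1 + 3)**2 = 4**2 = 16)
7654/y(93, -66) = 7654/16 = 7654*(1/16) = 3827/8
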